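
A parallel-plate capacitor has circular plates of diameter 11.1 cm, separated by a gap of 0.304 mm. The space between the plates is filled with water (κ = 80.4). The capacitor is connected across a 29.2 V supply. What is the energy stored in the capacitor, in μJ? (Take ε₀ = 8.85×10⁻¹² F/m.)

A = π(11.1/2 cm)² = 9.68×10⁻³ m².
C = κε₀A/d = 80.4 × 8.85×10⁻¹² × 9.68×10⁻³ / 3.04×10⁻⁴ = 2.26×10⁻⁸ F.
U = ½CV² = ½ × 2.26×10⁻⁸ × (29.2)² = 9.66×10⁻⁶ J.

U ≈ 9.66 μJ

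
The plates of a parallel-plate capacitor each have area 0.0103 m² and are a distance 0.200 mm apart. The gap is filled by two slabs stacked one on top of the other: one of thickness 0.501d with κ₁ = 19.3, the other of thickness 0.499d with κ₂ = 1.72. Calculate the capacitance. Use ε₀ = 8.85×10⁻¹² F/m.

1.44 nF

Stacked slabs ⇒ two capacitors in series, each with the full plate area.
C₁ = κ₁ε₀A/d₁ = 19.3 × 8.85×10⁻¹² × 1.03×10⁻² / 1.00×10⁻⁴ = 1.76×10⁻⁸ F.
C₂ = κ₂ε₀A/d₂ = 1.72 × 8.85×10⁻¹² × 1.03×10⁻² / 9.98×10⁻⁵ = 1.57×10⁻⁹ F.
C = (1/C₁ + 1/C₂)⁻¹ = 1.44×10⁻⁹ F.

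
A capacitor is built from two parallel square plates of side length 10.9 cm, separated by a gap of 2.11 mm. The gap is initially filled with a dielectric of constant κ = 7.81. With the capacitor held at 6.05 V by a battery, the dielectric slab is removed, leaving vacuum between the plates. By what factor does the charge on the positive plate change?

Q₂/Q₁ ≈ 0.128

Battery connected ⇒ V is held fixed.
C₂ = 0.128 C₁ and Q = CV, so Q₂/Q₁ = C₂/C₁ = 0.128.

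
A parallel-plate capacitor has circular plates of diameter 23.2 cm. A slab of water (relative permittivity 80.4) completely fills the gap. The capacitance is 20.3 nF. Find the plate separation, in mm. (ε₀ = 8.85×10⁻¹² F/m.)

d ≈ 1.48 mm

A = π(23.2/2 cm)² = 4.23×10⁻² m².
d = κε₀A/C = 80.4 × 8.85×10⁻¹² × 4.23×10⁻² / 2.03×10⁻⁸ = 1.48×10⁻³ m.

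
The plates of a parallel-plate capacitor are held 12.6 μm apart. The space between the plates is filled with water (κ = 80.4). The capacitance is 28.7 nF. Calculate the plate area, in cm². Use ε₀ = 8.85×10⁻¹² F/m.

A ≈ 5.08 cm²

A = Cd/(κε₀) = 2.87×10⁻⁸ × 1.26×10⁻⁵ / (80.4 × 8.85×10⁻¹²) = 5.08×10⁻⁴ m².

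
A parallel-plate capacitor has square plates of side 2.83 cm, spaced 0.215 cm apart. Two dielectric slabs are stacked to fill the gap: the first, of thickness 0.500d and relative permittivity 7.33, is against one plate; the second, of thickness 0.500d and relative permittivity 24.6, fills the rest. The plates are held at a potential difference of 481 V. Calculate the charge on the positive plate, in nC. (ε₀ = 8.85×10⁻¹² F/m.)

A = (2.83 cm)² = 8.01×10⁻⁴ m².
Stacked slabs ⇒ two capacitors in series, each with the full plate area.
C₁ = κ₁ε₀A/d₁ = 7.33 × 8.85×10⁻¹² × 8.01×10⁻⁴ / 1.07×10⁻³ = 4.83×10⁻¹¹ F.
C₂ = κ₂ε₀A/d₂ = 24.6 × 8.85×10⁻¹² × 8.01×10⁻⁴ / 1.07×10⁻³ = 1.62×10⁻¹⁰ F.
C = (1/C₁ + 1/C₂)⁻¹ = 3.72×10⁻¹¹ F.
Q = CV = 3.72×10⁻¹¹ × 481 = 1.79×10⁻⁸ C.

Q ≈ 17.9 nC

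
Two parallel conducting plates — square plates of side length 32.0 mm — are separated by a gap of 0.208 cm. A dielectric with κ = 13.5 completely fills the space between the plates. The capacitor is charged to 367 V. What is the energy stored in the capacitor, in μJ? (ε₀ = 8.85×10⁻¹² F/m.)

U ≈ 3.96 μJ

A = (32.0 mm)² = 1.02×10⁻³ m².
C = κε₀A/d = 13.5 × 8.85×10⁻¹² × 1.02×10⁻³ / 2.08×10⁻³ = 5.88×10⁻¹¹ F.
U = ½CV² = ½ × 5.88×10⁻¹¹ × (367)² = 3.96×10⁻⁶ J.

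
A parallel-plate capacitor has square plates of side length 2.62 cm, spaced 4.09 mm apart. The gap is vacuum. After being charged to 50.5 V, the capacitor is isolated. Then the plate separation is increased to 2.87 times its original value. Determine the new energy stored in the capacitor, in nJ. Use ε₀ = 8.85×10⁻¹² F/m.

U ≈ 5.44 nJ

A = (2.62 cm)² = 6.86×10⁻⁴ m².
Initially C₁ = ε₀A/d = 8.85×10⁻¹² × 6.86×10⁻⁴ / 4.09×10⁻³ = 1.49×10⁻¹² F.
U₁ = 1.89×10⁻⁹ J.
Isolated ⇒ Q is held fixed. C₂ = 0.348 C₁ and U = Q²/(2C), so U₂/U₁ = C₁/C₂ = 2.87.
U₂ = 2.87 × 1.89×10⁻⁹ = 5.44×10⁻⁹ J.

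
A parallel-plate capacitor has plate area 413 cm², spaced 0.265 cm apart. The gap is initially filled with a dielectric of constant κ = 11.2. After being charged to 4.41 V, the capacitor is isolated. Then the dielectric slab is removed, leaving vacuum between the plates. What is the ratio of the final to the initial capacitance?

C₂/C₁ ≈ 0.0893

C = κε₀A/d scales with κ, so C₂/C₁ = 1/κ = 1/11.2 = 0.0893.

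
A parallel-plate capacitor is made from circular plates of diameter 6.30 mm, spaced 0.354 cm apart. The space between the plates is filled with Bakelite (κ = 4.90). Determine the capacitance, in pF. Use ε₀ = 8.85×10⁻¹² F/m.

0.382 pF

A = π(6.30/2 mm)² = 3.12×10⁻⁵ m².
C = κε₀A/d = 4.90 × 8.85×10⁻¹² × 3.12×10⁻⁵ / 3.54×10⁻³ = 3.82×10⁻¹³ F.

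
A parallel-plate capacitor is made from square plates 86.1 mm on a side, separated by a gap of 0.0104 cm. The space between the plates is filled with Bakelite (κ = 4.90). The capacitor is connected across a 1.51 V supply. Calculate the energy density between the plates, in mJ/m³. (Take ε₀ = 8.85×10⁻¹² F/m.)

E = V/d = 1.51 / 1.04×10⁻⁴ = 1.45×10⁴ V/m.
u = ½κε₀E² = ½ × 4.90 × 8.85×10⁻¹² × (1.45×10⁴)² = 4.57×10⁻³ J/m³.

4.57 mJ/m³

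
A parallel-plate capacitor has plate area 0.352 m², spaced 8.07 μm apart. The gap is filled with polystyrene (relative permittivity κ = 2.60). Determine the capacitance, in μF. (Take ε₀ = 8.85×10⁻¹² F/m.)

1.00 μF

C = κε₀A/d = 2.60 × 8.85×10⁻¹² × 0.352 / 8.07×10⁻⁶ = 1.00×10⁻⁶ F.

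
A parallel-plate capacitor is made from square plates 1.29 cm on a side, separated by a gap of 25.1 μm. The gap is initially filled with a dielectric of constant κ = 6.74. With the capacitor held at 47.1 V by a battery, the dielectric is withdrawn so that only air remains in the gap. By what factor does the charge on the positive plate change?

0.148

Battery connected ⇒ V is held fixed.
C₂ = 0.148 C₁ and Q = CV, so Q₂/Q₁ = C₂/C₁ = 0.148.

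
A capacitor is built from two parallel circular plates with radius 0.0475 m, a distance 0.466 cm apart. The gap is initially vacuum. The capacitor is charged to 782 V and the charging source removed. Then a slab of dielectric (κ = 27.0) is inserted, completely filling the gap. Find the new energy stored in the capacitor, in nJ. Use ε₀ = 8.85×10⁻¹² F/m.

U ≈ 152 nJ

A = π(0.0475 m)² = 7.09×10⁻³ m².
Initially C₁ = ε₀A/d = 8.85×10⁻¹² × 7.09×10⁻³ / 4.66×10⁻³ = 1.35×10⁻¹¹ F.
U₁ = 4.12×10⁻⁶ J.
Isolated ⇒ Q is held fixed. C₂ = 27.0 C₁ and U = Q²/(2C), so U₂/U₁ = C₁/C₂ = 0.0370.
U₂ = 0.0370 × 4.12×10⁻⁶ = 1.52×10⁻⁷ J.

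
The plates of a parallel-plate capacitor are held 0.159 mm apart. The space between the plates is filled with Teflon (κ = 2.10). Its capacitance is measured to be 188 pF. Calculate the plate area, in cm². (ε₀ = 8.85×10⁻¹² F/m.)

A ≈ 16.1 cm²

A = Cd/(κε₀) = 1.88×10⁻¹⁰ × 1.59×10⁻⁴ / (2.10 × 8.85×10⁻¹²) = 1.61×10⁻³ m².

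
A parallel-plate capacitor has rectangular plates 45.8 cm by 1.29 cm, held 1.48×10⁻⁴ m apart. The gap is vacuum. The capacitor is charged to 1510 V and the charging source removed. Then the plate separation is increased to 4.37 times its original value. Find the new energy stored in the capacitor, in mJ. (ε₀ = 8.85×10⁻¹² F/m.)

A = 45.8 × 1.29 cm² = 5.91×10⁻³ m².
Initially C₁ = ε₀A/d = 8.85×10⁻¹² × 5.91×10⁻³ / 1.48×10⁻⁴ = 3.53×10⁻¹⁰ F.
U₁ = 4.03×10⁻⁴ J.
Isolated ⇒ Q is held fixed. C₂ = 0.229 C₁ and U = Q²/(2C), so U₂/U₁ = C₁/C₂ = 4.37.
U₂ = 4.37 × 4.03×10⁻⁴ = 1.76×10⁻³ J.

U ≈ 1.76 mJ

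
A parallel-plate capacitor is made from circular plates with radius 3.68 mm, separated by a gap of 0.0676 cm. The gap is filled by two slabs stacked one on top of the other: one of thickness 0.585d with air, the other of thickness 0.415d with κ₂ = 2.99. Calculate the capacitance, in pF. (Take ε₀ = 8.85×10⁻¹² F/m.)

A = π(3.68 mm)² = 4.25×10⁻⁵ m².
Stacked slabs ⇒ two capacitors in series, each with the full plate area.
C₁ = κ₁ε₀A/d₁ = 1.00 × 8.85×10⁻¹² × 4.25×10⁻⁵ / 3.95×10⁻⁴ = 9.52×10⁻¹³ F.
C₂ = κ₂ε₀A/d₂ = 2.99 × 8.85×10⁻¹² × 4.25×10⁻⁵ / 2.81×10⁻⁴ = 4.01×10⁻¹² F.
C = (1/C₁ + 1/C₂)⁻¹ = 7.70×10⁻¹³ F.

C ≈ 0.770 pF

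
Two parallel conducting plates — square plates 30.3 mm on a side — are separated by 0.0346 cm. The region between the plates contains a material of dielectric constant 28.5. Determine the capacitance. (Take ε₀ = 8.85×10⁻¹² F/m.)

C ≈ 0.669 nF

A = (30.3 mm)² = 9.18×10⁻⁴ m².
C = κε₀A/d = 28.5 × 8.85×10⁻¹² × 9.18×10⁻⁴ / 3.46×10⁻⁴ = 6.69×10⁻¹⁰ F.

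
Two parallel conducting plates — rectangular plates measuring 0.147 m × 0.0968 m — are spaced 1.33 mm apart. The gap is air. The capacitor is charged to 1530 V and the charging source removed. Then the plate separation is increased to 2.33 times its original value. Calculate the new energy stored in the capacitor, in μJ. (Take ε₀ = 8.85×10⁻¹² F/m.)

A = 0.147 × 0.0968 m² = 1.42×10⁻² m².
Initially C₁ = ε₀A/d = 8.85×10⁻¹² × 1.42×10⁻² / 1.33×10⁻³ = 9.47×10⁻¹¹ F.
U₁ = 1.11×10⁻⁴ J.
Isolated ⇒ Q is held fixed. C₂ = 0.429 C₁ and U = Q²/(2C), so U₂/U₁ = C₁/C₂ = 2.33.
U₂ = 2.33 × 1.11×10⁻⁴ = 2.58×10⁻⁴ J.

U ≈ 258 μJ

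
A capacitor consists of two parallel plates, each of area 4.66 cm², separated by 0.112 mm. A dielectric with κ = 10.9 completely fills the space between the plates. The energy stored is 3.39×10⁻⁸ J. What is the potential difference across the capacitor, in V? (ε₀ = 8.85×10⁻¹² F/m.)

13.0 V

A = 4.66 cm² = 4.66×10⁻⁴ m².
C = κε₀A/d = 10.9 × 8.85×10⁻¹² × 4.66×10⁻⁴ / 1.12×10⁻⁴ = 4.01×10⁻¹⁰ F.
V = √(2U/C) = √(2 × 3.39×10⁻⁸ / 4.01×10⁻¹⁰) = 13.0 V.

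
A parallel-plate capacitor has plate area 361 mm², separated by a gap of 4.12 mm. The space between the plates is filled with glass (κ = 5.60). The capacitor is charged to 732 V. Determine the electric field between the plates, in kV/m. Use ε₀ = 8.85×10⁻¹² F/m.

178 kV/m

E = V/d = 732 / 4.12×10⁻³ = 1.78×10⁵ V/m.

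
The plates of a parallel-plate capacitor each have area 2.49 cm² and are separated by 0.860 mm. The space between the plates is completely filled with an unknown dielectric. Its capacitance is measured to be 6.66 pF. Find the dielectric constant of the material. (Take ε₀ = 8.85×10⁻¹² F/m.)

2.60

A = 2.49 cm² = 2.49×10⁻⁴ m².
κ = Cd/(ε₀A) = 6.66×10⁻¹² × 8.60×10⁻⁴ / (8.85×10⁻¹² × 2.49×10⁻⁴) = 2.60.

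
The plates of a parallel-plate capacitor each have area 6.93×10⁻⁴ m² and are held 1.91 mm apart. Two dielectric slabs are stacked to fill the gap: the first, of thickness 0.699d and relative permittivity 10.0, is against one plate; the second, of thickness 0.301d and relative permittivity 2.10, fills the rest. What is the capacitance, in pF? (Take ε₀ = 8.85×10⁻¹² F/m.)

15.1 pF

Stacked slabs ⇒ two capacitors in series, each with the full plate area.
C₁ = κ₁ε₀A/d₁ = 10.0 × 8.85×10⁻¹² × 6.93×10⁻⁴ / 1.34×10⁻³ = 4.59×10⁻¹¹ F.
C₂ = κ₂ε₀A/d₂ = 2.10 × 8.85×10⁻¹² × 6.93×10⁻⁴ / 5.75×10⁻⁴ = 2.24×10⁻¹¹ F.
C = (1/C₁ + 1/C₂)⁻¹ = 1.51×10⁻¹¹ F.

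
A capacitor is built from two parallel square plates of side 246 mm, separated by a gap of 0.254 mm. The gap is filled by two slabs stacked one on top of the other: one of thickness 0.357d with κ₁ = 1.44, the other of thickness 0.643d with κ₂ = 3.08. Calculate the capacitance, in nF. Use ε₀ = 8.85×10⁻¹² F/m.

A = (246 mm)² = 6.05×10⁻² m².
Stacked slabs ⇒ two capacitors in series, each with the full plate area.
C₁ = κ₁ε₀A/d₁ = 1.44 × 8.85×10⁻¹² × 6.05×10⁻² / 9.07×10⁻⁵ = 8.50×10⁻⁹ F.
C₂ = κ₂ε₀A/d₂ = 3.08 × 8.85×10⁻¹² × 6.05×10⁻² / 1.63×10⁻⁴ = 1.01×10⁻⁸ F.
C = (1/C₁ + 1/C₂)⁻¹ = 4.62×10⁻⁹ F.

C ≈ 4.62 nF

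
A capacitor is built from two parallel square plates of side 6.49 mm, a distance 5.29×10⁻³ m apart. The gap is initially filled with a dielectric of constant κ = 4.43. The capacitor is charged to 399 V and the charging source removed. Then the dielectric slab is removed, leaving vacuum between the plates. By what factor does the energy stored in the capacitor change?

Isolated ⇒ Q is held fixed.
C₂ = 0.226 C₁ and U = Q²/(2C), so U₂/U₁ = C₁/C₂ = 4.43.

U₂/U₁ ≈ 4.43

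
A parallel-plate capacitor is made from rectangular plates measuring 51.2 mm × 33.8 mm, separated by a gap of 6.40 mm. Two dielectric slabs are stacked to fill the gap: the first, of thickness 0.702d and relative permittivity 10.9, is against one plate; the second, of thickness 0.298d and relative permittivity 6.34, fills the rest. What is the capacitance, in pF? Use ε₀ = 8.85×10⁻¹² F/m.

C ≈ 21.5 pF

A = 51.2 × 33.8 mm² = 1.73×10⁻³ m².
Stacked slabs ⇒ two capacitors in series, each with the full plate area.
C₁ = κ₁ε₀A/d₁ = 10.9 × 8.85×10⁻¹² × 1.73×10⁻³ / 4.49×10⁻³ = 3.72×10⁻¹¹ F.
C₂ = κ₂ε₀A/d₂ = 6.34 × 8.85×10⁻¹² × 1.73×10⁻³ / 1.91×10⁻³ = 5.09×10⁻¹¹ F.
C = (1/C₁ + 1/C₂)⁻¹ = 2.15×10⁻¹¹ F.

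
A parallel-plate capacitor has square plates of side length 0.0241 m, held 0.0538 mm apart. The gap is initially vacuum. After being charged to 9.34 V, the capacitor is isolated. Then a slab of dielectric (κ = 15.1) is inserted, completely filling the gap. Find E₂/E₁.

Isolated ⇒ Q is held fixed.
V₂ = Q/C₂ = V₁/15.1; E = V/d, so E₂/E₁ = (V₂/V₁)(d₁/d₂) = 0.0662.

E₂/E₁ ≈ 0.0662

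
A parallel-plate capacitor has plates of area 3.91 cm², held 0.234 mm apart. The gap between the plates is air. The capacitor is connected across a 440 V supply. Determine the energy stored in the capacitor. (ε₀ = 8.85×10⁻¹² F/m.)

U ≈ 1.43 μJ

A = 3.91 cm² = 3.91×10⁻⁴ m².
C = ε₀A/d = 8.85×10⁻¹² × 3.91×10⁻⁴ / 2.34×10⁻⁴ = 1.48×10⁻¹¹ F.
U = ½CV² = ½ × 1.48×10⁻¹¹ × (440)² = 1.43×10⁻⁶ J.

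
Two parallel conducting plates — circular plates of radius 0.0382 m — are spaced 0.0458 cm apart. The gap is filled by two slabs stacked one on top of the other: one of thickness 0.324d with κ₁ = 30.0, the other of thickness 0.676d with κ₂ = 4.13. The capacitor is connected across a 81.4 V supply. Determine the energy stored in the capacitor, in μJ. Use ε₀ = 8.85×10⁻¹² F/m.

U ≈ 1.68 μJ

A = π(0.0382 m)² = 4.58×10⁻³ m².
Stacked slabs ⇒ two capacitors in series, each with the full plate area.
C₁ = κ₁ε₀A/d₁ = 30.0 × 8.85×10⁻¹² × 4.58×10⁻³ / 1.48×10⁻⁴ = 8.20×10⁻⁹ F.
C₂ = κ₂ε₀A/d₂ = 4.13 × 8.85×10⁻¹² × 4.58×10⁻³ / 3.10×10⁻⁴ = 5.41×10⁻¹⁰ F.
C = (1/C₁ + 1/C₂)⁻¹ = 5.08×10⁻¹⁰ F.
U = ½CV² = ½ × 5.08×10⁻¹⁰ × (81.4)² = 1.68×10⁻⁶ J.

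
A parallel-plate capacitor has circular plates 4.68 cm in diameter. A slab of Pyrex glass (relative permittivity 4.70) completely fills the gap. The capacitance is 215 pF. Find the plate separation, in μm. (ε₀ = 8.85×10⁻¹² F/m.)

333 μm

A = π(4.68/2 cm)² = 1.72×10⁻³ m².
d = κε₀A/C = 4.70 × 8.85×10⁻¹² × 1.72×10⁻³ / 2.15×10⁻¹⁰ = 3.33×10⁻⁴ m.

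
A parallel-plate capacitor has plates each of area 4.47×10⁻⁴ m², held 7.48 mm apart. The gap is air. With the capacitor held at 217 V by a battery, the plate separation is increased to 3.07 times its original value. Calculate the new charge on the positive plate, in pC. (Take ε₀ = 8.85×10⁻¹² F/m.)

Initially C₁ = ε₀A/d = 8.85×10⁻¹² × 4.47×10⁻⁴ / 7.48×10⁻³ = 5.29×10⁻¹³ F.
Q₁ = 1.15×10⁻¹⁰ C.
Battery connected ⇒ V is held fixed. C₂ = 0.326 C₁ and Q = CV, so Q₂/Q₁ = C₂/C₁ = 0.326.
Q₂ = 0.326 × 1.15×10⁻¹⁰ = 3.74×10⁻¹¹ C.

Q ≈ 37.4 pC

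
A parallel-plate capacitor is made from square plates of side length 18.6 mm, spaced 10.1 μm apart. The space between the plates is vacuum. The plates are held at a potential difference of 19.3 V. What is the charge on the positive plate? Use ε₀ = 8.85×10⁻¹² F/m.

A = (18.6 mm)² = 3.46×10⁻⁴ m².
C = ε₀A/d = 8.85×10⁻¹² × 3.46×10⁻⁴ / 1.01×10⁻⁵ = 3.03×10⁻¹⁰ F.
Q = CV = 3.03×10⁻¹⁰ × 19.3 = 5.85×10⁻⁹ C.

5.85 nC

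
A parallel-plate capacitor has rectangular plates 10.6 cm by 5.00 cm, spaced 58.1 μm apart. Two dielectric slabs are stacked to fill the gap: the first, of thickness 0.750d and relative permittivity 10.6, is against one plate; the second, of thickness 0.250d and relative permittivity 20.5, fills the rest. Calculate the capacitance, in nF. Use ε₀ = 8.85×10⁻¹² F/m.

A = 10.6 × 5.00 cm² = 5.30×10⁻³ m².
Stacked slabs ⇒ two capacitors in series, each with the full plate area.
C₁ = κ₁ε₀A/d₁ = 10.6 × 8.85×10⁻¹² × 5.30×10⁻³ / 4.36×10⁻⁵ = 1.14×10⁻⁸ F.
C₂ = κ₂ε₀A/d₂ = 20.5 × 8.85×10⁻¹² × 5.30×10⁻³ / 1.45×10⁻⁵ = 6.62×10⁻⁸ F.
C = (1/C₁ + 1/C₂)⁻¹ = 9.73×10⁻⁹ F.

C ≈ 9.73 nF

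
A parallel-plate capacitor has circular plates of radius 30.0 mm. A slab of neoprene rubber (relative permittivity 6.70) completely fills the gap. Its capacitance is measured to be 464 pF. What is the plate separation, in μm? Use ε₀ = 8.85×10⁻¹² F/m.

A = π(30.0 mm)² = 2.83×10⁻³ m².
d = κε₀A/C = 6.70 × 8.85×10⁻¹² × 2.83×10⁻³ / 4.64×10⁻¹⁰ = 3.61×10⁻⁴ m.

d ≈ 361 μm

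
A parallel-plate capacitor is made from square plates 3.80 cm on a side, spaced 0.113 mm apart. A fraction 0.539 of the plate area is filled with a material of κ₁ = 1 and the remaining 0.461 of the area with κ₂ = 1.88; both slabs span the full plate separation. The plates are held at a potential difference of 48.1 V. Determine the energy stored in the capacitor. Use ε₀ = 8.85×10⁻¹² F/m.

A = (3.80 cm)² = 1.44×10⁻³ m².
Side-by-side slabs ⇒ two capacitors in parallel, each spanning the full gap.
C₁ = κ₁ε₀A₁/d = 1.00 × 8.85×10⁻¹² × 7.78×10⁻⁴ / 1.13×10⁻⁴ = 6.10×10⁻¹¹ F.
C₂ = κ₂ε₀A₂/d = 1.88 × 8.85×10⁻¹² × 6.66×10⁻⁴ / 1.13×10⁻⁴ = 9.80×10⁻¹¹ F.
C = C₁ + C₂ = 1.59×10⁻¹⁰ F.
U = ½CV² = ½ × 1.59×10⁻¹⁰ × (48.1)² = 1.84×10⁻⁷ J.

U ≈ 184 nJ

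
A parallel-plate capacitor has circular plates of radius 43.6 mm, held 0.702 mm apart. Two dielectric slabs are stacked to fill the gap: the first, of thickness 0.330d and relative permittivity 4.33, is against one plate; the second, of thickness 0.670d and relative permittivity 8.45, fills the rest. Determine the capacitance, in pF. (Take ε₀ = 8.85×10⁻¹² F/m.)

C ≈ 484 pF

A = π(43.6 mm)² = 5.97×10⁻³ m².
Stacked slabs ⇒ two capacitors in series, each with the full plate area.
C₁ = κ₁ε₀A/d₁ = 4.33 × 8.85×10⁻¹² × 5.97×10⁻³ / 2.32×10⁻⁴ = 9.88×10⁻¹⁰ F.
C₂ = κ₂ε₀A/d₂ = 8.45 × 8.85×10⁻¹² × 5.97×10⁻³ / 4.70×10⁻⁴ = 9.50×10⁻¹⁰ F.
C = (1/C₁ + 1/C₂)⁻¹ = 4.84×10⁻¹⁰ F.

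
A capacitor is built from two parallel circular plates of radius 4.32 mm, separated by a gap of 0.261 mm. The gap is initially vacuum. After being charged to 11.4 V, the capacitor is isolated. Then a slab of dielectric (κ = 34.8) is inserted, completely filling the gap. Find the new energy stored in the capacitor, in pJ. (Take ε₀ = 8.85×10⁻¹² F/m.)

U ≈ 3.71 pJ

A = π(4.32 mm)² = 5.86×10⁻⁵ m².
Initially C₁ = ε₀A/d = 8.85×10⁻¹² × 5.86×10⁻⁵ / 2.61×10⁻⁴ = 1.99×10⁻¹² F.
U₁ = 1.29×10⁻¹⁰ J.
Isolated ⇒ Q is held fixed. C₂ = 34.8 C₁ and U = Q²/(2C), so U₂/U₁ = C₁/C₂ = 0.0287.
U₂ = 0.0287 × 1.29×10⁻¹⁰ = 3.71×10⁻¹² J.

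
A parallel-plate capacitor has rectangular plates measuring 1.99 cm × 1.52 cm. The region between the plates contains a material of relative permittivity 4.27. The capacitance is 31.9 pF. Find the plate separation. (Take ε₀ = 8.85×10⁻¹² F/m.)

d ≈ 358 μm

A = 1.99 × 1.52 cm² = 3.02×10⁻⁴ m².
d = κε₀A/C = 4.27 × 8.85×10⁻¹² × 3.02×10⁻⁴ / 3.19×10⁻¹¹ = 3.58×10⁻⁴ m.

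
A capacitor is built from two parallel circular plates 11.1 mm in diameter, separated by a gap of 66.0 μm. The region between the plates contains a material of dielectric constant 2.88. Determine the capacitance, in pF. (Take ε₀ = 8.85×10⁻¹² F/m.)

A = π(11.1/2 mm)² = 9.68×10⁻⁵ m².
C = κε₀A/d = 2.88 × 8.85×10⁻¹² × 9.68×10⁻⁵ / 6.60×10⁻⁵ = 3.74×10⁻¹¹ F.

C ≈ 37.4 pF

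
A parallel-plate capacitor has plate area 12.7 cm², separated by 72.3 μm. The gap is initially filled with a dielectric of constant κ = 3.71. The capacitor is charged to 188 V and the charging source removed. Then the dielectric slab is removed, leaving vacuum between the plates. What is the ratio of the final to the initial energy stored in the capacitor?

Isolated ⇒ Q is held fixed.
C₂ = 0.270 C₁ and U = Q²/(2C), so U₂/U₁ = C₁/C₂ = 3.71.

U₂/U₁ ≈ 3.71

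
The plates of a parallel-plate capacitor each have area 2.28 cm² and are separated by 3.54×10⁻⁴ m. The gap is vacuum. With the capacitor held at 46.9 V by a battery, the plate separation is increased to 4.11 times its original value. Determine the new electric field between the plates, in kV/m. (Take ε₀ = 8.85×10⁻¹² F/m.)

A = 2.28 cm² = 2.28×10⁻⁴ m².
Initially C₁ = ε₀A/d = 8.85×10⁻¹² × 2.28×10⁻⁴ / 3.54×10⁻⁴ = 5.70×10⁻¹² F.
E₁ = 1.32×10⁵ V/m.
Battery connected ⇒ V is held fixed. E = V/d, so E₂/E₁ = d₁/d₂ = 0.243.
E₂ = 0.243 × 1.32×10⁵ = 3.22×10⁴ V/m.

32.2 kV/m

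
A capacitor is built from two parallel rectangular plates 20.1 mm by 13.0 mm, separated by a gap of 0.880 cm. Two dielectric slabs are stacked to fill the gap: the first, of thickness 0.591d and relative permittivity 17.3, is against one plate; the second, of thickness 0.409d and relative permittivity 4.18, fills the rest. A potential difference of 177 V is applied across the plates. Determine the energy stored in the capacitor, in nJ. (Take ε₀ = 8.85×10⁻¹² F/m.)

A = 20.1 × 13.0 mm² = 2.61×10⁻⁴ m².
Stacked slabs ⇒ two capacitors in series, each with the full plate area.
C₁ = κ₁ε₀A/d₁ = 17.3 × 8.85×10⁻¹² × 2.61×10⁻⁴ / 5.20×10⁻³ = 7.69×10⁻¹² F.
C₂ = κ₂ε₀A/d₂ = 4.18 × 8.85×10⁻¹² × 2.61×10⁻⁴ / 3.60×10⁻³ = 2.69×10⁻¹² F.
C = (1/C₁ + 1/C₂)⁻¹ = 1.99×10⁻¹² F.
U = ½CV² = ½ × 1.99×10⁻¹² × (177)² = 3.12×10⁻⁸ J.

31.2 nJ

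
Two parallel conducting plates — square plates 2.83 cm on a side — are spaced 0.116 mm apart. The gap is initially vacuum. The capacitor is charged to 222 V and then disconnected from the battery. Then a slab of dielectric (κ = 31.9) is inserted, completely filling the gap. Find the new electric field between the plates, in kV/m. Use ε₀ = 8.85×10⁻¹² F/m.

A = (2.83 cm)² = 8.01×10⁻⁴ m².
Initially C₁ = ε₀A/d = 8.85×10⁻¹² × 8.01×10⁻⁴ / 1.16×10⁻⁴ = 6.11×10⁻¹¹ F.
E₁ = 1.91×10⁶ V/m.
Isolated ⇒ Q is held fixed. V₂ = Q/C₂ = V₁/31.9; E = V/d, so E₂/E₁ = (V₂/V₁)(d₁/d₂) = 0.0313.
E₂ = 0.0313 × 1.91×10⁶ = 6.00×10⁴ V/m.

E ≈ 60.0 kV/m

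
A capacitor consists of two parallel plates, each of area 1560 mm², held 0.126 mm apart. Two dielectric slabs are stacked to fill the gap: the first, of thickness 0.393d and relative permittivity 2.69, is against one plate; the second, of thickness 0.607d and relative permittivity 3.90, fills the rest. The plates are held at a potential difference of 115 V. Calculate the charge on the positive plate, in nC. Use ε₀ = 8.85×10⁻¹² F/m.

A = 1560 mm² = 1.56×10⁻³ m².
Stacked slabs ⇒ two capacitors in series, each with the full plate area.
C₁ = κ₁ε₀A/d₁ = 2.69 × 8.85×10⁻¹² × 1.56×10⁻³ / 4.95×10⁻⁵ = 7.50×10⁻¹⁰ F.
C₂ = κ₂ε₀A/d₂ = 3.90 × 8.85×10⁻¹² × 1.56×10⁻³ / 7.65×10⁻⁵ = 7.04×10⁻¹⁰ F.
C = (1/C₁ + 1/C₂)⁻¹ = 3.63×10⁻¹⁰ F.
Q = CV = 3.63×10⁻¹⁰ × 115 = 4.18×10⁻⁸ C.

Q ≈ 41.8 nC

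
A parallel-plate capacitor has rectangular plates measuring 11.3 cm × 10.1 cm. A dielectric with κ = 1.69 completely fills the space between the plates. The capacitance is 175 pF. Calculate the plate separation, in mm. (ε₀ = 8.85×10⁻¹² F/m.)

A = 11.3 × 10.1 cm² = 1.14×10⁻² m².
d = κε₀A/C = 1.69 × 8.85×10⁻¹² × 1.14×10⁻² / 1.75×10⁻¹⁰ = 9.75×10⁻⁴ m.

0.975 mm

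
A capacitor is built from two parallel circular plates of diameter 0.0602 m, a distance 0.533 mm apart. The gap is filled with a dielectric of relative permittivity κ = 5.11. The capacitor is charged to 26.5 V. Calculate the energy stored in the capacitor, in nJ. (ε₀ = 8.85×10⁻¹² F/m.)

84.8 nJ

A = π(0.0602/2 m)² = 2.85×10⁻³ m².
C = κε₀A/d = 5.11 × 8.85×10⁻¹² × 2.85×10⁻³ / 5.33×10⁻⁴ = 2.42×10⁻¹⁰ F.
U = ½CV² = ½ × 2.42×10⁻¹⁰ × (26.5)² = 8.48×10⁻⁸ J.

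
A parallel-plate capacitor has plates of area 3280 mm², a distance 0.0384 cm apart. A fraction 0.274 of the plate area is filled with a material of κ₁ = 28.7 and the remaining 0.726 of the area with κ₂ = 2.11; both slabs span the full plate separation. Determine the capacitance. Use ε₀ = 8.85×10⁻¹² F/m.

C ≈ 0.710 nF

A = 3280 mm² = 3.28×10⁻³ m².
Side-by-side slabs ⇒ two capacitors in parallel, each spanning the full gap.
C₁ = κ₁ε₀A₁/d = 28.7 × 8.85×10⁻¹² × 8.99×10⁻⁴ / 3.84×10⁻⁴ = 5.94×10⁻¹⁰ F.
C₂ = κ₂ε₀A₂/d = 2.11 × 8.85×10⁻¹² × 2.38×10⁻³ / 3.84×10⁻⁴ = 1.16×10⁻¹⁰ F.
C = C₁ + C₂ = 7.10×10⁻¹⁰ F.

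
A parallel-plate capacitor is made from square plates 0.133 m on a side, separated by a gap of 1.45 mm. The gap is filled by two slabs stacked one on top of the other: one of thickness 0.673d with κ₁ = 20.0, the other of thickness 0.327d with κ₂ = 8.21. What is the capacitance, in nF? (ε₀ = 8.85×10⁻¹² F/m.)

A = (0.133 m)² = 1.77×10⁻² m².
Stacked slabs ⇒ two capacitors in series, each with the full plate area.
C₁ = κ₁ε₀A/d₁ = 20.0 × 8.85×10⁻¹² × 1.77×10⁻² / 9.76×10⁻⁴ = 3.21×10⁻⁹ F.
C₂ = κ₂ε₀A/d₂ = 8.21 × 8.85×10⁻¹² × 1.77×10⁻² / 4.74×10⁻⁴ = 2.71×10⁻⁹ F.
C = (1/C₁ + 1/C₂)⁻¹ = 1.47×10⁻⁹ F.

1.47 nF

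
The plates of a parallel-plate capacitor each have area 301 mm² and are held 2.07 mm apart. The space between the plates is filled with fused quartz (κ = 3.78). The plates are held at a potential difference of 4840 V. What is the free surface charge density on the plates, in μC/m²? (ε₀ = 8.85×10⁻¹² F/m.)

78.2 μC/m²

A = 301 mm² = 3.01×10⁻⁴ m².
C = κε₀A/d = 3.78 × 8.85×10⁻¹² × 3.01×10⁻⁴ / 2.07×10⁻³ = 4.86×10⁻¹² F.
σ = Q/A = CV/A = 4.86×10⁻¹² × 4840 / 3.01×10⁻⁴ = 7.82×10⁻⁵ C/m².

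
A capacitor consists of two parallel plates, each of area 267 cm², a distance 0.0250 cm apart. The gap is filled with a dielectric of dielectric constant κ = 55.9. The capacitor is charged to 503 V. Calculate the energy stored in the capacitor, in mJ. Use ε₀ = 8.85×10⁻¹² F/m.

A = 267 cm² = 2.67×10⁻² m².
C = κε₀A/d = 55.9 × 8.85×10⁻¹² × 2.67×10⁻² / 2.50×10⁻⁴ = 5.28×10⁻⁸ F.
U = ½CV² = ½ × 5.28×10⁻⁸ × (503)² = 6.68×10⁻³ J.

U ≈ 6.68 mJ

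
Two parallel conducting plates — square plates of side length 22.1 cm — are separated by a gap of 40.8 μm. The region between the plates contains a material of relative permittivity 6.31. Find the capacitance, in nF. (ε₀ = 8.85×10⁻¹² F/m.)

A = (22.1 cm)² = 4.88×10⁻² m².
C = κε₀A/d = 6.31 × 8.85×10⁻¹² × 4.88×10⁻² / 4.08×10⁻⁵ = 6.68×10⁻⁸ F.

66.8 nF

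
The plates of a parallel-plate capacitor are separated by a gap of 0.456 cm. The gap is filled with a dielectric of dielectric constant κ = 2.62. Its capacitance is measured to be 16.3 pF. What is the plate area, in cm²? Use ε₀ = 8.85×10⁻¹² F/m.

A = Cd/(κε₀) = 1.63×10⁻¹¹ × 4.56×10⁻³ / (2.62 × 8.85×10⁻¹²) = 3.21×10⁻³ m².

A ≈ 32.1 cm²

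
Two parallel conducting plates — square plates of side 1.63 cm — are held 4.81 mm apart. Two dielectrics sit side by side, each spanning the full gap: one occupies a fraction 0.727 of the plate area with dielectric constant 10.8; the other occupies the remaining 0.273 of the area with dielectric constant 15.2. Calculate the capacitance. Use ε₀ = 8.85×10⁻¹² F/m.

5.87 pF

A = (1.63 cm)² = 2.66×10⁻⁴ m².
Side-by-side slabs ⇒ two capacitors in parallel, each spanning the full gap.
C₁ = κ₁ε₀A₁/d = 10.8 × 8.85×10⁻¹² × 1.93×10⁻⁴ / 4.81×10⁻³ = 3.84×10⁻¹² F.
C₂ = κ₂ε₀A₂/d = 15.2 × 8.85×10⁻¹² × 7.25×10⁻⁵ / 4.81×10⁻³ = 2.03×10⁻¹² F.
C = C₁ + C₂ = 5.87×10⁻¹² F.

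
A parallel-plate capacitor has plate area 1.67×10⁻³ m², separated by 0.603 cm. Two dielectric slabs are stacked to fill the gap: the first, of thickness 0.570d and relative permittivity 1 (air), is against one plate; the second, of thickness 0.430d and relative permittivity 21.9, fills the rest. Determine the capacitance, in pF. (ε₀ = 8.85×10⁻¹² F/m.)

Stacked slabs ⇒ two capacitors in series, each with the full plate area.
C₁ = κ₁ε₀A/d₁ = 1.00 × 8.85×10⁻¹² × 1.67×10⁻³ / 3.44×10⁻³ = 4.30×10⁻¹² F.
C₂ = κ₂ε₀A/d₂ = 21.9 × 8.85×10⁻¹² × 1.67×10⁻³ / 2.59×10⁻³ = 1.25×10⁻¹⁰ F.
C = (1/C₁ + 1/C₂)⁻¹ = 4.16×10⁻¹² F.

4.16 pF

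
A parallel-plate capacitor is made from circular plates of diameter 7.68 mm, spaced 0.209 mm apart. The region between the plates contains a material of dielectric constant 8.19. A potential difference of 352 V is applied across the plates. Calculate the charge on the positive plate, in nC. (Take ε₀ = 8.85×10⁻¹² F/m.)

A = π(7.68/2 mm)² = 4.63×10⁻⁵ m².
C = κε₀A/d = 8.19 × 8.85×10⁻¹² × 4.63×10⁻⁵ / 2.09×10⁻⁴ = 1.61×10⁻¹¹ F.
Q = CV = 1.61×10⁻¹¹ × 352 = 5.66×10⁻⁹ C.

5.66 nC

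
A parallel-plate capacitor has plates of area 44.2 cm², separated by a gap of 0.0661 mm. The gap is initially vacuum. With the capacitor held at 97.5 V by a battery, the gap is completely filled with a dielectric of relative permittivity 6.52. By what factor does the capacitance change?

C = κε₀A/d scales with κ, so C₂/C₁ = κ = 6.52.

C₂/C₁ ≈ 6.52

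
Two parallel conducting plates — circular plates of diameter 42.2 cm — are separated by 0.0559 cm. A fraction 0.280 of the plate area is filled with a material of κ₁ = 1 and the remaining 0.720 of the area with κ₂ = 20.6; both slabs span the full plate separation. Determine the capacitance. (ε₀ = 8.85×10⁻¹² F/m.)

33.5 nF

A = π(42.2/2 cm)² = 0.140 m².
Side-by-side slabs ⇒ two capacitors in parallel, each spanning the full gap.
C₁ = κ₁ε₀A₁/d = 1.00 × 8.85×10⁻¹² × 3.92×10⁻² / 5.59×10⁻⁴ = 6.20×10⁻¹⁰ F.
C₂ = κ₂ε₀A₂/d = 20.6 × 8.85×10⁻¹² × 0.101 / 5.59×10⁻⁴ = 3.28×10⁻⁸ F.
C = C₁ + C₂ = 3.35×10⁻⁸ F.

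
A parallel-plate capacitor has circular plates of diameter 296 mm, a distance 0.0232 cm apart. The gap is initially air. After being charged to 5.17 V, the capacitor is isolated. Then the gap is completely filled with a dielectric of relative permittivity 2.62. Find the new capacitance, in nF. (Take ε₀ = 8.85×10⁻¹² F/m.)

A = π(296/2 mm)² = 6.88×10⁻² m².
Initially C₁ = ε₀A/d = 8.85×10⁻¹² × 6.88×10⁻² / 2.32×10⁻⁴ = 2.62×10⁻⁹ F.
C = κε₀A/d scales with κ, so C₂/C₁ = κ = 2.62.
C₂ = 2.62 × 2.62×10⁻⁹ = 6.88×10⁻⁹ F.

C ≈ 6.88 nF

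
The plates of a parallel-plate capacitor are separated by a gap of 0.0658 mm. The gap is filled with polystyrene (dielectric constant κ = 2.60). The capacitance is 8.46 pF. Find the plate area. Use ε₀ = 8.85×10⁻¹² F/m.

A = Cd/(κε₀) = 8.46×10⁻¹² × 6.58×10⁻⁵ / (2.60 × 8.85×10⁻¹²) = 2.42×10⁻⁵ m².

24.2 mm²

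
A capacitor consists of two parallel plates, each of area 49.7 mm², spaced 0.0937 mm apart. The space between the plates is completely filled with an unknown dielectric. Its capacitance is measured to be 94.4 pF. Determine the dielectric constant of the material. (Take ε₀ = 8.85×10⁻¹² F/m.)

A = 49.7 mm² = 4.97×10⁻⁵ m².
κ = Cd/(ε₀A) = 9.44×10⁻¹¹ × 9.37×10⁻⁵ / (8.85×10⁻¹² × 4.97×10⁻⁵) = 20.1.

κ ≈ 20.1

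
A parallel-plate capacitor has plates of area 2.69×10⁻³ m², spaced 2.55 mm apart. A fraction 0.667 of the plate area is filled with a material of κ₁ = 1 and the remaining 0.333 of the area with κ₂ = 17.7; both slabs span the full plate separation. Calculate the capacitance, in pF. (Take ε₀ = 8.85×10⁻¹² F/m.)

C ≈ 61.3 pF

Side-by-side slabs ⇒ two capacitors in parallel, each spanning the full gap.
C₁ = κ₁ε₀A₁/d = 1.00 × 8.85×10⁻¹² × 1.79×10⁻³ / 2.55×10⁻³ = 6.23×10⁻¹² F.
C₂ = κ₂ε₀A₂/d = 17.7 × 8.85×10⁻¹² × 8.96×10⁻⁴ / 2.55×10⁻³ = 5.50×10⁻¹¹ F.
C = C₁ + C₂ = 6.13×10⁻¹¹ F.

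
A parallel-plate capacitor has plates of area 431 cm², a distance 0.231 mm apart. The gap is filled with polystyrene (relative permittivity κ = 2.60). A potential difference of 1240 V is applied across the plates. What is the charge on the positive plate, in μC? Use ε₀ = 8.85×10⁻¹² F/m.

A = 431 cm² = 4.31×10⁻² m².
C = κε₀A/d = 2.60 × 8.85×10⁻¹² × 4.31×10⁻² / 2.31×10⁻⁴ = 4.29×10⁻⁹ F.
Q = CV = 4.29×10⁻⁹ × 1240 = 5.32×10⁻⁶ C.

Q ≈ 5.32 μC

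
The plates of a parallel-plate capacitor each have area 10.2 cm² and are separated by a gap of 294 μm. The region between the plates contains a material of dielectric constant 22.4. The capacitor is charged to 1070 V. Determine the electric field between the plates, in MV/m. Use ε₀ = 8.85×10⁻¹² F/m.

E = V/d = 1070 / 2.94×10⁻⁴ = 3.64×10⁶ V/m.

3.64 MV/m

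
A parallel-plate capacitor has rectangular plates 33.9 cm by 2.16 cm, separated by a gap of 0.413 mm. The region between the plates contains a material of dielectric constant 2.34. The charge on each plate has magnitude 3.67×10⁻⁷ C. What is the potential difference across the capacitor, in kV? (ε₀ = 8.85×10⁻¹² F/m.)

V ≈ 1.000 kV

A = 33.9 × 2.16 cm² = 7.32×10⁻³ m².
C = κε₀A/d = 2.34 × 8.85×10⁻¹² × 7.32×10⁻³ / 4.13×10⁻⁴ = 3.67×10⁻¹⁰ F.
V = Q/C = 3.67×10⁻⁷ / 3.67×10⁻¹⁰ = 10.00×10² V.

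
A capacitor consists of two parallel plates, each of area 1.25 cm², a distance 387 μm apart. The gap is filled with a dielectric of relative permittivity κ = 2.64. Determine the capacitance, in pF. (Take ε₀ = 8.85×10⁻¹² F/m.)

A = 1.25 cm² = 1.25×10⁻⁴ m².
C = κε₀A/d = 2.64 × 8.85×10⁻¹² × 1.25×10⁻⁴ / 3.87×10⁻⁴ = 7.55×10⁻¹² F.

C ≈ 7.55 pF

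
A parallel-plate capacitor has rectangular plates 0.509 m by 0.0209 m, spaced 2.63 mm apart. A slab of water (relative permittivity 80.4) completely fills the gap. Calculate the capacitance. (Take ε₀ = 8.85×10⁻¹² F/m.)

C ≈ 2.88 nF

A = 0.509 × 0.0209 m² = 1.06×10⁻² m².
C = κε₀A/d = 80.4 × 8.85×10⁻¹² × 1.06×10⁻² / 2.63×10⁻³ = 2.88×10⁻⁹ F.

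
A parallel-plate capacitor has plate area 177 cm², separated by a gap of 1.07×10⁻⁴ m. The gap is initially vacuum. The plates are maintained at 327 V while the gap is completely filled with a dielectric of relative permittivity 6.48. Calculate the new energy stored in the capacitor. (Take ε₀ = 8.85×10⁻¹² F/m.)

0.507 mJ

A = 177 cm² = 1.77×10⁻² m².
Initially C₁ = ε₀A/d = 8.85×10⁻¹² × 1.77×10⁻² / 1.07×10⁻⁴ = 1.46×10⁻⁹ F.
U₁ = 7.83×10⁻⁵ J.
Battery connected ⇒ V is held fixed. C₂ = 6.48 C₁ and U = ½CV², so U₂/U₁ = C₂/C₁ = 6.48.
U₂ = 6.48 × 7.83×10⁻⁵ = 5.07×10⁻⁴ J.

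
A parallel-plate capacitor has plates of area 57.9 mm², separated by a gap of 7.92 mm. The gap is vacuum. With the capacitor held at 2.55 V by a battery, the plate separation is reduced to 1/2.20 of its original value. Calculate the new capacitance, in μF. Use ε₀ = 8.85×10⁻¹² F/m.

A = 57.9 mm² = 5.79×10⁻⁵ m².
Initially C₁ = ε₀A/d = 8.85×10⁻¹² × 5.79×10⁻⁵ / 7.92×10⁻³ = 6.47×10⁻¹⁴ F.
C = ε₀A/d scales as 1/d, so C₂/C₁ = d₁/d₂ = 2.20.
C₂ = 2.20 × 6.47×10⁻¹⁴ = 1.42×10⁻¹³ F.

1.42×10⁻⁷ μF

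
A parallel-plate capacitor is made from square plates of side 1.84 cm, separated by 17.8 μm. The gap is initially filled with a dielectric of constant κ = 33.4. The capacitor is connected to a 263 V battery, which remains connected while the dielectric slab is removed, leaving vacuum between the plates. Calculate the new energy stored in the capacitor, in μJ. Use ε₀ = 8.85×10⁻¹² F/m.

U ≈ 5.82 μJ

A = (1.84 cm)² = 3.39×10⁻⁴ m².
Initially C₁ = κε₀A/d = 33.4 × 8.85×10⁻¹² × 3.39×10⁻⁴ / 1.78×10⁻⁵ = 5.62×10⁻⁹ F.
U₁ = 1.94×10⁻⁴ J.
Battery connected ⇒ V is held fixed. C₂ = 0.0299 C₁ and U = ½CV², so U₂/U₁ = C₂/C₁ = 0.0299.
U₂ = 0.0299 × 1.94×10⁻⁴ = 5.82×10⁻⁶ J.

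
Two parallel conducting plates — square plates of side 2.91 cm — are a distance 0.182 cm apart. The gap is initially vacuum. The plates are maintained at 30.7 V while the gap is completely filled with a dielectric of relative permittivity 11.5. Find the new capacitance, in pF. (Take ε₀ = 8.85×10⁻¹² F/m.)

A = (2.91 cm)² = 8.47×10⁻⁴ m².
Initially C₁ = ε₀A/d = 8.85×10⁻¹² × 8.47×10⁻⁴ / 1.82×10⁻³ = 4.12×10⁻¹² F.
C = κε₀A/d scales with κ, so C₂/C₁ = κ = 11.5.
C₂ = 11.5 × 4.12×10⁻¹² = 4.74×10⁻¹¹ F.

C ≈ 47.4 pF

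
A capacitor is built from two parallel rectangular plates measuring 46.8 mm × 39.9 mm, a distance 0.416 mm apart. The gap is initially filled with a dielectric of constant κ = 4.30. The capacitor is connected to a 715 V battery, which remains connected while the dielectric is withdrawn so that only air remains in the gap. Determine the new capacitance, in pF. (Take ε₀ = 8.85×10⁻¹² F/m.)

A = 46.8 × 39.9 mm² = 1.87×10⁻³ m².
Initially C₁ = κε₀A/d = 4.30 × 8.85×10⁻¹² × 1.87×10⁻³ / 4.16×10⁻⁴ = 1.71×10⁻¹⁰ F.
C = κε₀A/d scales with κ, so C₂/C₁ = 1/κ = 1/4.30 = 0.233.
C₂ = 0.233 × 1.71×10⁻¹⁰ = 3.97×10⁻¹¹ F.

C ≈ 39.7 pF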